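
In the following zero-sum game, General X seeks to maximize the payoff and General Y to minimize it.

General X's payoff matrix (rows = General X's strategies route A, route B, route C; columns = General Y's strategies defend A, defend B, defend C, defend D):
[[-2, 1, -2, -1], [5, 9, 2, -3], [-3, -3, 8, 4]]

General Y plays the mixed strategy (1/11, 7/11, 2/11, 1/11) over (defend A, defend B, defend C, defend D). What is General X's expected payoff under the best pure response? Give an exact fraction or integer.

69/11

route A: (-2)·(1/11) + (1)·(7/11) + (-2)·(2/11) + (-1)·(1/11) = 0.
route B: (5)·(1/11) + (9)·(7/11) + (2)·(2/11) + (-3)·(1/11) = 69/11.
route C: (-3)·(1/11) + (-3)·(7/11) + (8)·(2/11) + (4)·(1/11) = -4/11.
The best pure response is route B with expected payoff 69/11.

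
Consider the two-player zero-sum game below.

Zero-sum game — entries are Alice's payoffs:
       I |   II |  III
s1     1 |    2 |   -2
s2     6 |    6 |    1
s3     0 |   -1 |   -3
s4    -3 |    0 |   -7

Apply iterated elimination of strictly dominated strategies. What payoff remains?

Column I is strictly dominated by III for Bob (-2<1, 1<6, -3<0, -7<-3); eliminate I.
Column II is strictly dominated by III for Bob (-2<2, 1<6, -3<-1, -7<0); eliminate II.
Row s4 is strictly dominated by row s1 (-2>-7); eliminate s4.
Row s3 is strictly dominated by row s1 (-2>-3); eliminate s3.
Row s1 is strictly dominated by row s2 (1>-2); eliminate s1.
Only (s2, III) remains, with payoff 1.

1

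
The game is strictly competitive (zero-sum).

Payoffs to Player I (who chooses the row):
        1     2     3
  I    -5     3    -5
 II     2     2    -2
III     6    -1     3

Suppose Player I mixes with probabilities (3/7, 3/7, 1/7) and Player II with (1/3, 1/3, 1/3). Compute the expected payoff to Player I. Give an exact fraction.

Against (1/3, 1/3, 1/3), each row's expected payoff is I: -7/3; II: 2/3; III: 8/3.
Taking the (3/7, 3/7, 1/7)-weighted average: (3/7)·(-7/3) + (3/7)·(2/3) + (1/7)·(8/3) = -1/3.

-1/3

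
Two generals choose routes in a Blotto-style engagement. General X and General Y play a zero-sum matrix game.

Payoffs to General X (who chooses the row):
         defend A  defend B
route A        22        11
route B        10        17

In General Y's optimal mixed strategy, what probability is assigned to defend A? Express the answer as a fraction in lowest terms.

1/3

Row minima are 11 and 10, so General X's maximin is 11; column maxima are 22 and 17, so General Y's minimax is 17. These differ, so the equilibrium is in mixed strategies.
Let General Y play defend A with probability q. General X is indifferent when 22q + 11(1−q) = 10q + 17(1−q), giving q = 1/3.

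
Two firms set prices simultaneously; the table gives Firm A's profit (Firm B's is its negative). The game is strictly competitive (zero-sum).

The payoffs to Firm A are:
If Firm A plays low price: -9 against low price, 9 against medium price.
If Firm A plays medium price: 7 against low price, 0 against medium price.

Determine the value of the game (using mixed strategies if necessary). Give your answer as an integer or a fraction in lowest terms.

63/25

Row minima are -9 and 0, so Firm A's maximin is 0; column maxima are 7 and 9, so Firm B's minimax is 7. These differ, so the equilibrium is in mixed strategies.
Let Firm A play low price with probability p. Firm B is indifferent when −9p + 7(1−p) = 9p, giving p = 7/25.
Let Firm B play low price with probability q. Firm A is indifferent when −9q + 9(1−q) = 7q, giving q = 9/25.
The value is -9·(9/25) + (9)·(16/25) = 63/25.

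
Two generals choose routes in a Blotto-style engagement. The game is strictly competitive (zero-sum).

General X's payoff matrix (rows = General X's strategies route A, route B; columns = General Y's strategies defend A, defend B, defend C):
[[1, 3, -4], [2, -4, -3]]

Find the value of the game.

Column defend A is strictly dominated by defend C for General Y (it gives General X more in every row).
The remaining 2×2 game on (route A, route B) × (defend B, defend C) has no saddle point. Let General X play route A with probability p; indifference gives 3p − 4(1−p) = −4p − 3(1−p), so p = 1/8.
Similarly General Y's optimal q on defend B is 1/8, and the value is 3·(1/8) + (-4)·(7/8) = -25/8.

-25/8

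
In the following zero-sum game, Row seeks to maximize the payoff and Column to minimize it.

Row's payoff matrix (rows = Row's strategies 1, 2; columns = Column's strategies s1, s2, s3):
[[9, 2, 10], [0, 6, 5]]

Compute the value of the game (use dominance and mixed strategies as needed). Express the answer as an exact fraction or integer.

Column s3 is strictly dominated by s1 for Column (it gives Row more in every row).
The remaining 2×2 game on (1, 2) × (s1, s2) has no saddle point. Let Row play 1 with probability p; indifference gives 9p = 2p + 6(1−p), so p = 6/13.
Similarly Column's optimal q on s1 is 4/13, and the value is 9·(4/13) + (2)·(9/13) = 54/13.

54/13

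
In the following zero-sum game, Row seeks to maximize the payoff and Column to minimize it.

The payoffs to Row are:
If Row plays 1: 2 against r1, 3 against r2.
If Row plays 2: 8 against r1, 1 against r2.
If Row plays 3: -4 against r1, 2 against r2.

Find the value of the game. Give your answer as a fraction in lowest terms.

Row 3 is strictly dominated by row 1, so Row never plays it.
The remaining 2×2 game on (1, 2) × (r1, r2) has no saddle point. Let Row play 1 with probability p; indifference gives 2p + 8(1−p) = 3p + (1−p), so p = 7/8.
Similarly Column's optimal q on r1 is 1/4, and the value is 2·(1/4) + (3)·(3/4) = 11/4.

11/4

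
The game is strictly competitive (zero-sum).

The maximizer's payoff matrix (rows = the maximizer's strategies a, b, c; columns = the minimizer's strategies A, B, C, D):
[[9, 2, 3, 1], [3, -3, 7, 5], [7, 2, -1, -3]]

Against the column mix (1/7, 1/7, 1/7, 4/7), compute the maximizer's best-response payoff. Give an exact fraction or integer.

27/7

a: (9)·(1/7) + (2)·(1/7) + (3)·(1/7) + (1)·(4/7) = 18/7.
b: (3)·(1/7) + (-3)·(1/7) + (7)·(1/7) + (5)·(4/7) = 27/7.
c: (7)·(1/7) + (2)·(1/7) + (-1)·(1/7) + (-3)·(4/7) = -4/7.
The best pure response is b with expected payoff 27/7.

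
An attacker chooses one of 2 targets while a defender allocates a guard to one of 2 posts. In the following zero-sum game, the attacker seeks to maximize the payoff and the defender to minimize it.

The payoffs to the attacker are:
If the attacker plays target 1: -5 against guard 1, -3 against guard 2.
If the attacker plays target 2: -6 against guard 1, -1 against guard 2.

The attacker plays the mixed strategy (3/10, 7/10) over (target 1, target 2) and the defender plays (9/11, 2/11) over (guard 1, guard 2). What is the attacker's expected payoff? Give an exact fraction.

Against (9/11, 2/11), each row's expected payoff is target 1: -51/11; target 2: -56/11.
Taking the (3/10, 7/10)-weighted average: (3/10)·(-51/11) + (7/10)·(-56/11) = -109/22.

-109/22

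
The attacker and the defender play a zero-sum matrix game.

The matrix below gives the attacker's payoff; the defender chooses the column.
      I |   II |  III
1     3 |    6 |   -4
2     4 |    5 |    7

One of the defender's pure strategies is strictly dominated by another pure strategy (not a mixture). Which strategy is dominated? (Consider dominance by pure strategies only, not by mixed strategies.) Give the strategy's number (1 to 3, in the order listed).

2

The defender prefers columns that give the attacker less. Compare II with I: 3 < 6, 4 < 5.
So I strictly dominates II for the defender; II is strictly dominated.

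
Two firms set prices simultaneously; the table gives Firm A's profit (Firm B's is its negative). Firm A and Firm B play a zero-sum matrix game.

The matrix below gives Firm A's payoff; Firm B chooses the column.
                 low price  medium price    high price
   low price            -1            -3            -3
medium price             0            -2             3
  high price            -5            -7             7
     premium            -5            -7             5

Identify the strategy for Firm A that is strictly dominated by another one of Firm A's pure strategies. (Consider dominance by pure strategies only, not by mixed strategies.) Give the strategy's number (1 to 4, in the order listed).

1

Compare low price with medium price: 0 > -1, -2 > -3, 3 > -3.
So medium price strictly dominates low price for Firm A; low price is strictly dominated.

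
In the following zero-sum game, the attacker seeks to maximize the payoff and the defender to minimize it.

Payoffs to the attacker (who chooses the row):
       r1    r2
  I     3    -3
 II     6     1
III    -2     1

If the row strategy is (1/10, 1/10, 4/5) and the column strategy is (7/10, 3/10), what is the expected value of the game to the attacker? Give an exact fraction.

Against (7/10, 3/10), each row's expected payoff is I: 6/5; II: 9/2; III: -11/10.
Taking the (1/10, 1/10, 4/5)-weighted average: (1/10)·(6/5) + (1/10)·(9/2) + (4/5)·(-11/10) = -31/100.

-31/100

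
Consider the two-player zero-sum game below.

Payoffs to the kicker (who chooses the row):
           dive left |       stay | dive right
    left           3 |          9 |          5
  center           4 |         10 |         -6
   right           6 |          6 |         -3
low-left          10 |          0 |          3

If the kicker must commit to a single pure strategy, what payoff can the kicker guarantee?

The worst-case payoff for each row is left: 3, center: -6, right: -3, low-left: 0.
The best of these is 3.

3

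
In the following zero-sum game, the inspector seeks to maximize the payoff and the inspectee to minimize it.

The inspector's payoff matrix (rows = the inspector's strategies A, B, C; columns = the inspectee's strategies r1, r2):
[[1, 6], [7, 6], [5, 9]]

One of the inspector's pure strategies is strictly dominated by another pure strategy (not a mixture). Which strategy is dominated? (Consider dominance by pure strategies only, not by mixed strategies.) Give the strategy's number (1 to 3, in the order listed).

1

Compare A with C: 5 > 1, 9 > 6.
So C strictly dominates A for the inspector; A is strictly dominated.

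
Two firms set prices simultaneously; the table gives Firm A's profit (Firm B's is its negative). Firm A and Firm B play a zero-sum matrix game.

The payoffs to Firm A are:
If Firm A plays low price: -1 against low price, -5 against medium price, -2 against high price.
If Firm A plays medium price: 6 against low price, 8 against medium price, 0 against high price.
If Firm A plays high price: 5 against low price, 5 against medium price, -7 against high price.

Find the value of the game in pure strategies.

0

Row minima: -5, 0, -7 → Firm A's maximin is 0.
Column maxima: 6, 8, 0 → Firm B's minimax is 0.
They coincide at (medium price, high price), so the value is 0.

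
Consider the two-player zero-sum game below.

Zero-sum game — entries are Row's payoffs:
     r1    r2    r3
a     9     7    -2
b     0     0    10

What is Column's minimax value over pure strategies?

7

The worst case (largest entry) in each column is r1: 9, r2: 7, r3: 10.
The best (smallest) of these is 7.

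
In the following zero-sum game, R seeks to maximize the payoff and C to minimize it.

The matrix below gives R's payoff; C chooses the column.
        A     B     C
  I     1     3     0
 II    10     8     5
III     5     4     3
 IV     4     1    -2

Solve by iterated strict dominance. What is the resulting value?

5

Column B is strictly dominated by C for C (0<3, 5<8, 3<4, -2<1); eliminate B.
Column A is strictly dominated by C for C (0<1, 5<10, 3<5, -2<4); eliminate A.
Row IV is strictly dominated by row I (0>-2); eliminate IV.
Row III is strictly dominated by row II (5>3); eliminate III.
Row I is strictly dominated by row II (5>0); eliminate I.
Only (II, C) remains, with payoff 5.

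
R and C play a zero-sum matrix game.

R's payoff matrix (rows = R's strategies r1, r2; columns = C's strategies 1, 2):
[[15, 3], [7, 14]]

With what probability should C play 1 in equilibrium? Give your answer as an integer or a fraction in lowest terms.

Row minima are 3 and 7, so R's maximin is 7; column maxima are 15 and 14, so C's minimax is 14. These differ, so the equilibrium is in mixed strategies.
Let C play 1 with probability q. R is indifferent when 15q + 3(1−q) = 7q + 14(1−q), giving q = 11/19.

11/19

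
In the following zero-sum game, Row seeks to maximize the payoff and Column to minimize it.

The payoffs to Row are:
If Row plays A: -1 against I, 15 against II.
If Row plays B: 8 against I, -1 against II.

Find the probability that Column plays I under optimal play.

16/25

Row minima are -1 and -1, so Row's maximin is -1; column maxima are 8 and 15, so Column's minimax is 8. These differ, so the equilibrium is in mixed strategies.
Let Column play I with probability q. Row is indifferent when −q + 15(1−q) = 8q − (1−q), giving q = 16/25.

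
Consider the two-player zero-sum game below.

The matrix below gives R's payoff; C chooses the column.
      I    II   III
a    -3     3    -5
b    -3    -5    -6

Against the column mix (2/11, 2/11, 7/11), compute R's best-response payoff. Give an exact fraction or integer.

-35/11

a: (-3)·(2/11) + (3)·(2/11) + (-5)·(7/11) = -35/11.
b: (-3)·(2/11) + (-5)·(2/11) + (-6)·(7/11) = -58/11.
The best pure response is a with expected payoff -35/11.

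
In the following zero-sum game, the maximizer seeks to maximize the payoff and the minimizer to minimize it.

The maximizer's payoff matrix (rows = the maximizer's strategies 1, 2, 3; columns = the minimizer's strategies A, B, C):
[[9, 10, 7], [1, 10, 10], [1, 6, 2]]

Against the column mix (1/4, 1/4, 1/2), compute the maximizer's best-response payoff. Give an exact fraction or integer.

1: (9)·(1/4) + (10)·(1/4) + (7)·(1/2) = 33/4.
2: (1)·(1/4) + (10)·(1/4) + (10)·(1/2) = 31/4.
3: (1)·(1/4) + (6)·(1/4) + (2)·(1/2) = 11/4.
The best pure response is 1 with expected payoff 33/4.

33/4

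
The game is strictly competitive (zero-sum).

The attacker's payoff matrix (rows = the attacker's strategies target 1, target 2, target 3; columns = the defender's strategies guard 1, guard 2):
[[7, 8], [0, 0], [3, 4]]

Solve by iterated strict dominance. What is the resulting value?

7

Row target 2 is strictly dominated by row target 1 (7>0, 8>0); eliminate target 2.
Row target 3 is strictly dominated by row target 1 (7>3, 8>4); eliminate target 3.
Column guard 2 is strictly dominated by guard 1 for the defender (7<8); eliminate guard 2.
Only (target 1, guard 1) remains, with payoff 7.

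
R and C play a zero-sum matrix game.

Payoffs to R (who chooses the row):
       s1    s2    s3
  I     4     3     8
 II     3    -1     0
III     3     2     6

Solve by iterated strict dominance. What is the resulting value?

Row III is strictly dominated by row I (4>3, 3>2, 8>6); eliminate III.
Row II is strictly dominated by row I (4>3, 3>-1, 8>0); eliminate II.
Column s1 is strictly dominated by s2 for C (3<4); eliminate s1.
Column s3 is strictly dominated by s2 for C (3<8); eliminate s3.
Only (I, s2) remains, with payoff 3.

3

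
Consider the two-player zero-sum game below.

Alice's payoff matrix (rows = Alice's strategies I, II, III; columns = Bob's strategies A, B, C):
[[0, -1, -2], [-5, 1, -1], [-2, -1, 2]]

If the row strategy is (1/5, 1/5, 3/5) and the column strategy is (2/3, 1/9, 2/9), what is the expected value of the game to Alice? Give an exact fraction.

Against (2/3, 1/9, 2/9), each row's expected payoff is I: -5/9; II: -31/9; III: -1.
Taking the (1/5, 1/5, 3/5)-weighted average: (1/5)·(-5/9) + (1/5)·(-31/9) + (3/5)·(-1) = -7/5.

-7/5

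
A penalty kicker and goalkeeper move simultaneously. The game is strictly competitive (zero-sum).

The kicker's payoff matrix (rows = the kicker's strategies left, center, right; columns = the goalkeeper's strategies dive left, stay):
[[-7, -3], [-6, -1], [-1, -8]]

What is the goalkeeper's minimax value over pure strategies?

-1

The worst case (largest entry) in each column is dive left: -1, stay: -1.
The best (smallest) of these is -1.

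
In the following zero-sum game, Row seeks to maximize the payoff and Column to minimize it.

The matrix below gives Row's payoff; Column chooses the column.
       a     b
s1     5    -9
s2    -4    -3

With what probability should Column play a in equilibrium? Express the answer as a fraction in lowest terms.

2/5

Row minima are -9 and -4, so Row's maximin is -4; column maxima are 5 and -3, so Column's minimax is -3. These differ, so the equilibrium is in mixed strategies.
Let Column play a with probability q. Row is indifferent when 5q − 9(1−q) = −4q − 3(1−q), giving q = 2/5.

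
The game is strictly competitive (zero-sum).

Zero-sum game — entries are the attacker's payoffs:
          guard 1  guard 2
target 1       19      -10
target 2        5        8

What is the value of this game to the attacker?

101/16

Row minima are -10 and 5, so the attacker's maximin is 5; column maxima are 19 and 8, so the defender's minimax is 8. These differ, so the equilibrium is in mixed strategies.
Let the attacker play target 1 with probability p. The defender is indifferent when 19p + 5(1−p) = −10p + 8(1−p), giving p = 3/32.
Let the defender play guard 1 with probability q. The attacker is indifferent when 19q − 10(1−q) = 5q + 8(1−q), giving q = 9/16.
The value is 19·(9/16) + (-10)·(7/16) = 101/16.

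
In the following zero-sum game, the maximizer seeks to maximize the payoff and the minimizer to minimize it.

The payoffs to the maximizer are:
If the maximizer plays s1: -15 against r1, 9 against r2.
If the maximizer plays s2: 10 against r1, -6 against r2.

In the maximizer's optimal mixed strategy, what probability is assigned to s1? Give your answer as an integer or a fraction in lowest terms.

2/5

Row minima are -15 and -6, so the maximizer's maximin is -6; column maxima are 10 and 9, so the minimizer's minimax is 9. These differ, so the equilibrium is in mixed strategies.
Let the maximizer play s1 with probability p. The minimizer is indifferent when −15p + 10(1−p) = 9p − 6(1−p), giving p = 2/5.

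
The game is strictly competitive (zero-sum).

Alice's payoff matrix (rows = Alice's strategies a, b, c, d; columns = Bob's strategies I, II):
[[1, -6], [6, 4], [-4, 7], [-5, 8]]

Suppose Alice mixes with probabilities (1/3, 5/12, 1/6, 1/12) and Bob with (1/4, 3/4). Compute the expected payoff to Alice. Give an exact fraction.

Against (1/4, 3/4), each row's expected payoff is a: -17/4; b: 9/2; c: 17/4; d: 19/4.
Taking the (1/3, 5/12, 1/6, 1/12)-weighted average: (1/3)·(-17/4) + (5/12)·(9/2) + (1/6)·(17/4) + (1/12)·(19/4) = 25/16.

25/16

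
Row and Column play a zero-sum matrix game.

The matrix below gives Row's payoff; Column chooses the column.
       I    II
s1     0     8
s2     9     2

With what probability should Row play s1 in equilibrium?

7/15

Row minima are 0 and 2, so Row's maximin is 2; column maxima are 9 and 8, so Column's minimax is 8. These differ, so the equilibrium is in mixed strategies.
Let Row play s1 with probability p. Column is indifferent when 9(1−p) = 8p + 2(1−p), giving p = 7/15.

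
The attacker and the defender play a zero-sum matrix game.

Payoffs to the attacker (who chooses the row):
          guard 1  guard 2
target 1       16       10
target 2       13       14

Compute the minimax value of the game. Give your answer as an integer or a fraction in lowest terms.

Row minima are 10 and 13, so the attacker's maximin is 13; column maxima are 16 and 14, so the defender's minimax is 14. These differ, so the equilibrium is in mixed strategies.
Let the attacker play target 1 with probability p. The defender is indifferent when 16p + 13(1−p) = 10p + 14(1−p), giving p = 1/7.
Let the defender play guard 1 with probability q. The attacker is indifferent when 16q + 10(1−q) = 13q + 14(1−q), giving q = 4/7.
The value is 16·(4/7) + (10)·(3/7) = 94/7.

94/7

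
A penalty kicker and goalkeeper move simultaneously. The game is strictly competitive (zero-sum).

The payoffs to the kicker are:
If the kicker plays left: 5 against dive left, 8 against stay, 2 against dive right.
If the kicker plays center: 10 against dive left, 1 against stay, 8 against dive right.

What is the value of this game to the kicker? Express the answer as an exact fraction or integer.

62/13

Column dive left is strictly dominated by dive right for the goalkeeper (it gives the kicker more in every row).
The remaining 2×2 game on (left, center) × (stay, dive right) has no saddle point. Let the kicker play left with probability p; indifference gives 8p + (1−p) = 2p + 8(1−p), so p = 7/13.
Similarly the goalkeeper's optimal q on stay is 6/13, and the value is 8·(6/13) + (2)·(7/13) = 62/13.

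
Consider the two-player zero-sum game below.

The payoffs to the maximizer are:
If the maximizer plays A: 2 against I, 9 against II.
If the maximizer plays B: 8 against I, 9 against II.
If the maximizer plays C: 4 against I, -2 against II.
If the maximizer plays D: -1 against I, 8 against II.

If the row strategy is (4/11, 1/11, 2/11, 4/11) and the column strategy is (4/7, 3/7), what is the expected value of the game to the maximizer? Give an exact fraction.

299/77

Against (4/7, 3/7), each row's expected payoff is A: 5; B: 59/7; C: 10/7; D: 20/7.
Taking the (4/11, 1/11, 2/11, 4/11)-weighted average: (4/11)·(5) + (1/11)·(59/7) + (2/11)·(10/7) + (4/11)·(20/7) = 299/77.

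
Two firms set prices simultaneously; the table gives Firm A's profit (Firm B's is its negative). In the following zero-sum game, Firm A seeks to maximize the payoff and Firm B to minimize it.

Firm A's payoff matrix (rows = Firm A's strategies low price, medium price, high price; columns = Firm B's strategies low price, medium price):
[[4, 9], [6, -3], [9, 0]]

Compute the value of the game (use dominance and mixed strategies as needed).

81/14

Row medium price is strictly dominated by row high price, so Firm A never plays it.
The remaining 2×2 game on (low price, high price) × (low price, medium price) has no saddle point. Let Firm A play low price with probability p; indifference gives 4p + 9(1−p) = 9p, so p = 9/14.
Similarly Firm B's optimal q on low price is 9/14, and the value is 4·(9/14) + (9)·(5/14) = 81/14.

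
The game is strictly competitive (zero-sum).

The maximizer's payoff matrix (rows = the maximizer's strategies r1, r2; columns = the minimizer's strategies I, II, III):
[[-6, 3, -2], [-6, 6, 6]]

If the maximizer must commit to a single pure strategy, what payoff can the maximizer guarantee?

The worst-case payoff for each row is r1: -6, r2: -6.
The best of these is -6.

-6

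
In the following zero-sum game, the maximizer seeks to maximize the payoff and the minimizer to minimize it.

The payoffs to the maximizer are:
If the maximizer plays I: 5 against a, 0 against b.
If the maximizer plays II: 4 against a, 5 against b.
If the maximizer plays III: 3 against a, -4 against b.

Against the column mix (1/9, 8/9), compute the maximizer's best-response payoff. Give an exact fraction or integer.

44/9

I: (5)·(1/9) + (0)·(8/9) = 5/9.
II: (4)·(1/9) + (5)·(8/9) = 44/9.
III: (3)·(1/9) + (-4)·(8/9) = -29/9.
The best pure response is II with expected payoff 44/9.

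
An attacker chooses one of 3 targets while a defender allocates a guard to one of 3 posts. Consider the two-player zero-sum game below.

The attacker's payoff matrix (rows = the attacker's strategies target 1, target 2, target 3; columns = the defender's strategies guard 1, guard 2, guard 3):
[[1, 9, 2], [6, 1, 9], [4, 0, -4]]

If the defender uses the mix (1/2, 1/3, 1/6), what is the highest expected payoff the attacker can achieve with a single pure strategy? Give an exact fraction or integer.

target 1: (1)·(1/2) + (9)·(1/3) + (2)·(1/6) = 23/6.
target 2: (6)·(1/2) + (1)·(1/3) + (9)·(1/6) = 29/6.
target 3: (4)·(1/2) + (0)·(1/3) + (-4)·(1/6) = 4/3.
The best pure response is target 2 with expected payoff 29/6.

29/6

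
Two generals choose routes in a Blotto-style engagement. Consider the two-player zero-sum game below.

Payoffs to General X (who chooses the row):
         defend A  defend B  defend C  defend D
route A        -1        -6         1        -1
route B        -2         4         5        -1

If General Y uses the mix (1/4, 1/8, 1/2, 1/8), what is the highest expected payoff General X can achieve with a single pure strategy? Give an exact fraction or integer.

19/8

route A: (-1)·(1/4) + (-6)·(1/8) + (1)·(1/2) + (-1)·(1/8) = -5/8.
route B: (-2)·(1/4) + (4)·(1/8) + (5)·(1/2) + (-1)·(1/8) = 19/8.
The best pure response is route B with expected payoff 19/8.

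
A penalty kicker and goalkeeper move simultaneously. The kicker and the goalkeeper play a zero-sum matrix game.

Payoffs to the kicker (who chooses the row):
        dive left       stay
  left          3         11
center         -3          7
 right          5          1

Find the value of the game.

13/3

Row center is strictly dominated by row left, so the kicker never plays it.
The remaining 2×2 game on (left, right) × (dive left, stay) has no saddle point. Let the kicker play left with probability p; indifference gives 3p + 5(1−p) = 11p + (1−p), so p = 1/3.
Similarly the goalkeeper's optimal q on dive left is 5/6, and the value is 3·(5/6) + (11)·(1/6) = 13/3.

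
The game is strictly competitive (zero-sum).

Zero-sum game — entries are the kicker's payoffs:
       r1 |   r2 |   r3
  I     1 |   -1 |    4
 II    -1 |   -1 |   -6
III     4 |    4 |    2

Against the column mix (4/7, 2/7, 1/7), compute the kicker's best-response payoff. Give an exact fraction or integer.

26/7

I: (1)·(4/7) + (-1)·(2/7) + (4)·(1/7) = 6/7.
II: (-1)·(4/7) + (-1)·(2/7) + (-6)·(1/7) = -12/7.
III: (4)·(4/7) + (4)·(2/7) + (2)·(1/7) = 26/7.
The best pure response is III with expected payoff 26/7.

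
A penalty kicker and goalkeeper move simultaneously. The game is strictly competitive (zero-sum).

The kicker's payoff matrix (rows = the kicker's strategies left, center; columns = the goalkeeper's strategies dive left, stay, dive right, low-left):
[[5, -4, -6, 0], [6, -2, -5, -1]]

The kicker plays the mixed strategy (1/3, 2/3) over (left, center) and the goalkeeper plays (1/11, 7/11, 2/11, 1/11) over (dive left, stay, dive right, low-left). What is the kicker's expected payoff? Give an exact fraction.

Against (1/11, 7/11, 2/11, 1/11), each row's expected payoff is left: -35/11; center: -19/11.
Taking the (1/3, 2/3)-weighted average: (1/3)·(-35/11) + (2/3)·(-19/11) = -73/33.

-73/33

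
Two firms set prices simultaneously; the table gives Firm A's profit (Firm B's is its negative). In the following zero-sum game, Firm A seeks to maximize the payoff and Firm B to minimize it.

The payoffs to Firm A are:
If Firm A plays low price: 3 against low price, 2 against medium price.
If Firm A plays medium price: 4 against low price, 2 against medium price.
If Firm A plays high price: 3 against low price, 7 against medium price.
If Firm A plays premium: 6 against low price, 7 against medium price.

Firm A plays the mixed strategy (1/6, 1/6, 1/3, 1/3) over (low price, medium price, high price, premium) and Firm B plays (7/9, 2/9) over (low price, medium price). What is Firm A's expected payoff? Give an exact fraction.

239/54

Against (7/9, 2/9), each row's expected payoff is low price: 25/9; medium price: 32/9; high price: 35/9; premium: 56/9.
Taking the (1/6, 1/6, 1/3, 1/3)-weighted average: (1/6)·(25/9) + (1/6)·(32/9) + (1/3)·(35/9) + (1/3)·(56/9) = 239/54.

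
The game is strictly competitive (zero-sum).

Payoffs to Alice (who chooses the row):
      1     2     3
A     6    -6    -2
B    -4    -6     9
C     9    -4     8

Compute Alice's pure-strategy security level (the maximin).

-4

The worst-case payoff for each row is A: -6, B: -6, C: -4.
The best of these is -4.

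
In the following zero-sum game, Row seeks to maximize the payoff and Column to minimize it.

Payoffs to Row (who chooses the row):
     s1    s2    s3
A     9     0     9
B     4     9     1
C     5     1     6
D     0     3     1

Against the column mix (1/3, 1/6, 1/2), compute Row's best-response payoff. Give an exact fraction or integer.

15/2

A: (9)·(1/3) + (0)·(1/6) + (9)·(1/2) = 15/2.
B: (4)·(1/3) + (9)·(1/6) + (1)·(1/2) = 10/3.
C: (5)·(1/3) + (1)·(1/6) + (6)·(1/2) = 29/6.
D: (0)·(1/3) + (3)·(1/6) + (1)·(1/2) = 1.
The best pure response is A with expected payoff 15/2.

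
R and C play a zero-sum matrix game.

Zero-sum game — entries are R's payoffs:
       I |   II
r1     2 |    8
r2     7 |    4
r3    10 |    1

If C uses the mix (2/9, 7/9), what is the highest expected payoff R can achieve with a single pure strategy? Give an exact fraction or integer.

r1: (2)·(2/9) + (8)·(7/9) = 20/3.
r2: (7)·(2/9) + (4)·(7/9) = 14/3.
r3: (10)·(2/9) + (1)·(7/9) = 3.
The best pure response is r1 with expected payoff 20/3.

20/3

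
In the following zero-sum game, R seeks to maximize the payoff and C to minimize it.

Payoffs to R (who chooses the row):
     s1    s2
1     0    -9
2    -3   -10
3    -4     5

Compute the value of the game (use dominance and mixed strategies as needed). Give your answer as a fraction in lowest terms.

Row 2 is strictly dominated by row 1, so R never plays it.
The remaining 2×2 game on (1, 3) × (s1, s2) has no saddle point. Let R play 1 with probability p; indifference gives −4(1−p) = −9p + 5(1−p), so p = 1/2.
Similarly C's optimal q on s1 is 7/9, and the value is 0·(7/9) + (-9)·(2/9) = -2.

-2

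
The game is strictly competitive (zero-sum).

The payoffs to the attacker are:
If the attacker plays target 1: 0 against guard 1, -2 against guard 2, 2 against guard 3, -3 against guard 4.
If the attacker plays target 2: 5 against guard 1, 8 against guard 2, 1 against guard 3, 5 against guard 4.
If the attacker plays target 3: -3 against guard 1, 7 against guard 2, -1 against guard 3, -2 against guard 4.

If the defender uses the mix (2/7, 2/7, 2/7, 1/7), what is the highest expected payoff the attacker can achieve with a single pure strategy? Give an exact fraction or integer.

target 1: (0)·(2/7) + (-2)·(2/7) + (2)·(2/7) + (-3)·(1/7) = -3/7.
target 2: (5)·(2/7) + (8)·(2/7) + (1)·(2/7) + (5)·(1/7) = 33/7.
target 3: (-3)·(2/7) + (7)·(2/7) + (-1)·(2/7) + (-2)·(1/7) = 4/7.
The best pure response is target 2 with expected payoff 33/7.

33/7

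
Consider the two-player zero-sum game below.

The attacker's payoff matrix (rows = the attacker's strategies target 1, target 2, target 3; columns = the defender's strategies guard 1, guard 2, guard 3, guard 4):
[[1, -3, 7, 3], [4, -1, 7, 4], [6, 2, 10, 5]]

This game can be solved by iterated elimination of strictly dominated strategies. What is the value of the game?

Row target 1 is strictly dominated by row target 3 (6>1, 2>-3, 10>7, 5>3); eliminate target 1.
Row target 2 is strictly dominated by row target 3 (6>4, 2>-1, 10>7, 5>4); eliminate target 2.
Column guard 1 is strictly dominated by guard 2 for the defender (2<6); eliminate guard 1.
Column guard 3 is strictly dominated by guard 2 for the defender (2<10); eliminate guard 3.
Column guard 4 is strictly dominated by guard 2 for the defender (2<5); eliminate guard 4.
Only (target 3, guard 2) remains, with payoff 2.

2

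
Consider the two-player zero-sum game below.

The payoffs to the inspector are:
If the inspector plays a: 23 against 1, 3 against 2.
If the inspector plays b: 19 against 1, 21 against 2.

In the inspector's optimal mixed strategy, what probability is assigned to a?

Row minima are 3 and 19, so the inspector's maximin is 19; column maxima are 23 and 21, so the inspectee's minimax is 21. These differ, so the equilibrium is in mixed strategies.
Let the inspector play a with probability p. The inspectee is indifferent when 23p + 19(1−p) = 3p + 21(1−p), giving p = 1/11.

1/11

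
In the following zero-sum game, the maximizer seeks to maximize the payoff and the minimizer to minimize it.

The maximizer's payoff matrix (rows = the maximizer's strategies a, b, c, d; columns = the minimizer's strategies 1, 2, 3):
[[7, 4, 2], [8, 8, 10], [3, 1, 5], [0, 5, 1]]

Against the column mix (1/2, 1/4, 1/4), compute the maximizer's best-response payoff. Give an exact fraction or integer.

a: (7)·(1/2) + (4)·(1/4) + (2)·(1/4) = 5.
b: (8)·(1/2) + (8)·(1/4) + (10)·(1/4) = 17/2.
c: (3)·(1/2) + (1)·(1/4) + (5)·(1/4) = 3.
d: (0)·(1/2) + (5)·(1/4) + (1)·(1/4) = 3/2.
The best pure response is b with expected payoff 17/2.

17/2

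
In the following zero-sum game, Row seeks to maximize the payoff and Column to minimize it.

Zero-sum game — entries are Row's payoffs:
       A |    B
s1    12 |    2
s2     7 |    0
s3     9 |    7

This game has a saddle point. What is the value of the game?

7

Row minima: 2, 0, 7 → Row's maximin is 7.
Column maxima: 12, 7 → Column's minimax is 7.
They coincide at (s3, B), so the value is 7.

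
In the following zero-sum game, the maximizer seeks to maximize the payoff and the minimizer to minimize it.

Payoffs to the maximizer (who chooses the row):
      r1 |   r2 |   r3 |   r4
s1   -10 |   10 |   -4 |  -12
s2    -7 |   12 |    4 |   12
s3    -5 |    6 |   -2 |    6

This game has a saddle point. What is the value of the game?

-5

Row minima: -12, -7, -5 → the maximizer's maximin is -5.
Column maxima: -5, 12, 4, 12 → the minimizer's minimax is -5.
They coincide at (s3, r1), so the value is -5.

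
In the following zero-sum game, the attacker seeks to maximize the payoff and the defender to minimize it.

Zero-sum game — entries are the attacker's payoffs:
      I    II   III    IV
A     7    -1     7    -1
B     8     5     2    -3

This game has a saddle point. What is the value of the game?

Row minima: -1, -3 → the attacker's maximin is -1.
Column maxima: 8, 5, 7, -1 → the defender's minimax is -1.
They coincide at (A, IV), so the value is -1.

-1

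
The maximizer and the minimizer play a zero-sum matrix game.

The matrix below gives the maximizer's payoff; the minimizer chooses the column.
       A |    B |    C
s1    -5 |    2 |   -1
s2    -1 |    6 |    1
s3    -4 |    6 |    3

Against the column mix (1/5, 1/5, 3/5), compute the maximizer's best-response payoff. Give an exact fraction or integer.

s1: (-5)·(1/5) + (2)·(1/5) + (-1)·(3/5) = -6/5.
s2: (-1)·(1/5) + (6)·(1/5) + (1)·(3/5) = 8/5.
s3: (-4)·(1/5) + (6)·(1/5) + (3)·(3/5) = 11/5.
The best pure response is s3 with expected payoff 11/5.

11/5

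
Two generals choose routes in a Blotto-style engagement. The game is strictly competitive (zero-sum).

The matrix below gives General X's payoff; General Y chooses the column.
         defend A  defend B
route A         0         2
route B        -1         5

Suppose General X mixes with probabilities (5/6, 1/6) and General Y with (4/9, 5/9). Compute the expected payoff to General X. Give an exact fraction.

Against (4/9, 5/9), each row's expected payoff is route A: 10/9; route B: 7/3.
Taking the (5/6, 1/6)-weighted average: (5/6)·(10/9) + (1/6)·(7/3) = 71/54.

71/54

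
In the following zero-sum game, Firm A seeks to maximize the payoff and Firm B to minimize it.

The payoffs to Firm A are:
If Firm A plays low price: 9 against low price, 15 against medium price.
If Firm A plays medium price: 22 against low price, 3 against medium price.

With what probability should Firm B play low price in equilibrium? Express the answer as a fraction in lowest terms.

12/25

Row minima are 9 and 3, so Firm A's maximin is 9; column maxima are 22 and 15, so Firm B's minimax is 15. These differ, so the equilibrium is in mixed strategies.
Let Firm B play low price with probability q. Firm A is indifferent when 9q + 15(1−q) = 22q + 3(1−q), giving q = 12/25.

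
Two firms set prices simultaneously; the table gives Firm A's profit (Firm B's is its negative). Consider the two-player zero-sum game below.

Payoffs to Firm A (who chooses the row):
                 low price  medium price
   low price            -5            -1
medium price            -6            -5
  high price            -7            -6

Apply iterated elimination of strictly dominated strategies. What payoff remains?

Column medium price is strictly dominated by low price for Firm B (-5<-1, -6<-5, -7<-6); eliminate medium price.
Row high price is strictly dominated by row low price (-5>-7); eliminate high price.
Row medium price is strictly dominated by row low price (-5>-6); eliminate medium price.
Only (low price, low price) remains, with payoff -5.

-5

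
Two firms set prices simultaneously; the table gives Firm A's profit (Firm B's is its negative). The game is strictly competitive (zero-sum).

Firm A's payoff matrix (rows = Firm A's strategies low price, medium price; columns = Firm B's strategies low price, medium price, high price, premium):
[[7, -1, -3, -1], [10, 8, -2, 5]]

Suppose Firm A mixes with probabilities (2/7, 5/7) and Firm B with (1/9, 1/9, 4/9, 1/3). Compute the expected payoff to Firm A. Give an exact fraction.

Against (1/9, 1/9, 4/9, 1/3), each row's expected payoff is low price: -1; medium price: 25/9.
Taking the (2/7, 5/7)-weighted average: (2/7)·(-1) + (5/7)·(25/9) = 107/63.

107/63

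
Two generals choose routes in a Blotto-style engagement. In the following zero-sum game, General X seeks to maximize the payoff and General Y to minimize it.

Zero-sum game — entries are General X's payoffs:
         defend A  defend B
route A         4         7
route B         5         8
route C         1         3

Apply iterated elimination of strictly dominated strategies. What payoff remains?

Column defend B is strictly dominated by defend A for General Y (4<7, 5<8, 1<3); eliminate defend B.
Row route A is strictly dominated by row route B (5>4); eliminate route A.
Row route C is strictly dominated by row route B (5>1); eliminate route C.
Only (route B, defend A) remains, with payoff 5.

5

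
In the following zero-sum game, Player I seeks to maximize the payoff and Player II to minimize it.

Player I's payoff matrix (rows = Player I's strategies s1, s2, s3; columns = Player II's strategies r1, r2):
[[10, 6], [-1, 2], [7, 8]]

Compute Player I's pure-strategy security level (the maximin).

7

The worst-case payoff for each row is s1: 6, s2: -1, s3: 7.
The best of these is 7.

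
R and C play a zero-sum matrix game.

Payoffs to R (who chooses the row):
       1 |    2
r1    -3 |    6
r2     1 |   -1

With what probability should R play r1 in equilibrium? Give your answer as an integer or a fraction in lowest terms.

Row minima are -3 and -1, so R's maximin is -1; column maxima are 1 and 6, so C's minimax is 1. These differ, so the equilibrium is in mixed strategies.
Let R play r1 with probability p. C is indifferent when −3p + (1−p) = 6p − (1−p), giving p = 2/11.

2/11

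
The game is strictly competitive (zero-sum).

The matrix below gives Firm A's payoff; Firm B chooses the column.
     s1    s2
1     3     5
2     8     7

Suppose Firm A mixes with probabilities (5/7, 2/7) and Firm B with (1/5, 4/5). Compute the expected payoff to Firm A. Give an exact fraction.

187/35

Against (1/5, 4/5), each row's expected payoff is 1: 23/5; 2: 36/5.
Taking the (5/7, 2/7)-weighted average: (5/7)·(23/5) + (2/7)·(36/5) = 187/35.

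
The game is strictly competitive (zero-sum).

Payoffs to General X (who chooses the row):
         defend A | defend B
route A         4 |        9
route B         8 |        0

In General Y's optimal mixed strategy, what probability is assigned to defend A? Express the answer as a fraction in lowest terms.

9/13

Row minima are 4 and 0, so General X's maximin is 4; column maxima are 8 and 9, so General Y's minimax is 8. These differ, so the equilibrium is in mixed strategies.
Let General Y play defend A with probability q. General X is indifferent when 4q + 9(1−q) = 8q, giving q = 9/13.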